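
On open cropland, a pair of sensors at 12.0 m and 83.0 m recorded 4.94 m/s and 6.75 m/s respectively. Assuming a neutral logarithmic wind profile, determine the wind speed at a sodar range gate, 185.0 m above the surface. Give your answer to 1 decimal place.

Log law: V ∝ ln(z/z₀). From the pair, with r = V₁/V₂ = 0.73185,
ln z₀ = (ln z₁ − r·ln z₂)/(1 − r) = (2.4849 − 0.73185×4.4188)/0.26815 = -2.7933 → z₀ = 0.06122 m
V₃ = V₁ · ln(z₃/z₀)/ln(z₁/z₀) = 4.94 × 8.0137/5.2783 = 7.5002 m/s

7.5 m/s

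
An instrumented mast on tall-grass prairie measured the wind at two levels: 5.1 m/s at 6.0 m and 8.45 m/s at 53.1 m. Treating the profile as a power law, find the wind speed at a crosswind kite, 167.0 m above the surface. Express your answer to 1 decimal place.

11.0 m/s

First find α: α = ln(V₂/V₁)/ln(z₂/z₁) = ln(8.45/5.1)/ln(53.1/6.0) = 0.50493/2.18042 = 0.2316
Extrapolate from 53.1 m to 167.0 m: V₃ = 8.45 × (167.0/53.1)^0.2316 = 8.45 × 1.3039 = 11.0177 m/s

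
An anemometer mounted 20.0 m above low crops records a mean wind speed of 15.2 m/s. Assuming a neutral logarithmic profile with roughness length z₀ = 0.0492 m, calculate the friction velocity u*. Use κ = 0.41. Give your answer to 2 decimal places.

u* ≈ 1.04 m/s

Log law: V(z) = (u*/κ) · ln(z/z₀) ⇒ u* = κ · V / ln(z/z₀)
u* = 0.41 × 15.2 / ln(20.0/0.0492) = 0.41 × 15.2 / 6.0076
   = 6.2320 / 6.0076 = 1.0374 m/s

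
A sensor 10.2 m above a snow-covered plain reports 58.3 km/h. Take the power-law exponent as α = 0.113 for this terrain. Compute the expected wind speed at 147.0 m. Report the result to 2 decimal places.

78.81 km/h

Power-law profile: V₂ = V₁ · (z₂/z₁)^α
V₂ = 58.3 × (147.0/10.2)^0.113 = 58.3 × (14.4118)^0.113
    = 58.3 × 1.3519 = 78.8140 km/h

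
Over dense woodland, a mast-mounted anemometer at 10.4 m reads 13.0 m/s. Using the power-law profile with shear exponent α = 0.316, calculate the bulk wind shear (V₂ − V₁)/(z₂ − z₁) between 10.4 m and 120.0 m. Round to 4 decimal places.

0.1383 m/s/m

Power law: V₂ = V₁ · (z₂/z₁)^α = 13.0 × (11.5385)^0.316 = 28.1567 m/s
ΔV/Δz = (28.1567 − 13.0)/(120.0 − 10.4) = 15.1567/109.6000 = 0.13829 m/s/m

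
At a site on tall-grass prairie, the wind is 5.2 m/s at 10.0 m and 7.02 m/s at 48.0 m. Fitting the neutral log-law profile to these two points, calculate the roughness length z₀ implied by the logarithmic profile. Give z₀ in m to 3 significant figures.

Log law: V(z) ∝ ln(z/z₀). With r = V₁/V₂ = 5.2/7.02 = 0.74074,
r · ln(z₂/z₀) = ln(z₁/z₀) ⇒ ln z₀ = (ln z₁ − r·ln z₂)/(1 − r)
ln z₀ = (2.30259 − 0.74074×3.87120) / 0.25926 = -2.1792
z₀ = exp(-2.1792) = 0.1131 m

z₀ ≈ 0.113 m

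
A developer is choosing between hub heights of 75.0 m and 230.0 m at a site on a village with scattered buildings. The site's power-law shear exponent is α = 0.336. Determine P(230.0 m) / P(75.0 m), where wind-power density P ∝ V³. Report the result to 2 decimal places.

Speed ratio: V_B/V_A = (z_B/z_A)^α = (230.0/75.0)^0.336 = (3.0667)^0.336 = 1.45720
Power-density ratio: P_B/P_A = (V_B/V_A)³ = (1.45720)³ = 3.09428

3.09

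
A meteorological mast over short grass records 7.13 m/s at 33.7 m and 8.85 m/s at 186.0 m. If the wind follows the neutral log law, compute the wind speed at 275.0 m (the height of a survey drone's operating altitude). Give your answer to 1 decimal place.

9.2 m/s

Log law: V ∝ ln(z/z₀). From the pair, with r = V₁/V₂ = 0.80565,
ln z₀ = (ln z₁ − r·ln z₂)/(1 − r) = (3.5175 − 0.80565×5.2257)/0.19435 = -3.5638 → z₀ = 0.02833 m
V₃ = V₁ · ln(z₃/z₀)/ln(z₁/z₀) = 7.13 × 9.1806/7.0813 = 9.2437 m/s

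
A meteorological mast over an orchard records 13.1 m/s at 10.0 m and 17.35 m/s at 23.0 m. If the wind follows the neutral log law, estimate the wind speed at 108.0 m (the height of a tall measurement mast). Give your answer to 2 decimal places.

25.24 m/s

Log law: V ∝ ln(z/z₀). From the pair, with r = V₁/V₂ = 0.75504,
ln z₀ = (ln z₁ − r·ln z₂)/(1 − r) = (2.3026 − 0.75504×3.1355)/0.24496 = -0.2647 → z₀ = 0.7674 m
V₃ = V₁ · ln(z₃/z₀)/ln(z₁/z₀) = 13.1 × 4.9469/2.5673 = 25.2419 m/s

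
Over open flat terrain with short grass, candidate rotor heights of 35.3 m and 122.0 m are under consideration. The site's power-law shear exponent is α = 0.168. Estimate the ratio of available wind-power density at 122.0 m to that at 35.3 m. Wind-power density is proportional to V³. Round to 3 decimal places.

1.868

Speed ratio: V_B/V_A = (z_B/z_A)^α = (122.0/35.3)^0.168 = (3.4561)^0.168 = 1.23164
Power-density ratio: P_B/P_A = (V_B/V_A)³ = (1.23164)³ = 1.86830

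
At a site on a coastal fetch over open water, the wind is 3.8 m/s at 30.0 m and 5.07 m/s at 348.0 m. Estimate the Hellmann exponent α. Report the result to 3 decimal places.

Power law: V₂/V₁ = (z₂/z₁)^α ⇒ α = ln(V₂/V₁) / ln(z₂/z₁)
α = ln(5.07/3.8) / ln(348.0/30.0) = ln(1.3342) / ln(11.6000)
  = 0.28834 / 2.45101 = 0.11764

α ≈ 0.118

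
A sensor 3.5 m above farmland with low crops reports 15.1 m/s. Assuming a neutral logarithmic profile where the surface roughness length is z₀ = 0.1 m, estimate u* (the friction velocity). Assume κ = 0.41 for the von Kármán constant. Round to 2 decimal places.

Log law: V(z) = (u*/κ) · ln(z/z₀) ⇒ u* = κ · V / ln(z/z₀)
u* = 0.41 × 15.1 / ln(3.5/0.1) = 0.41 × 15.1 / 3.5553
   = 6.1910 / 3.5553 = 1.7413 m/s

u* ≈ 1.74 m/s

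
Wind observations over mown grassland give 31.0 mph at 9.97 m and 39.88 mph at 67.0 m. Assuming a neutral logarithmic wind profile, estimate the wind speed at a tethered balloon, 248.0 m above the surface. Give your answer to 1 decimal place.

46.0 mph

Log law: V ∝ ln(z/z₀). From the pair, with r = V₁/V₂ = 0.77733,
ln z₀ = (ln z₁ − r·ln z₂)/(1 − r) = (2.2996 − 0.77733×4.2047)/0.22267 = -4.3511 → z₀ = 0.01289 m
V₃ = V₁ · ln(z₃/z₀)/ln(z₁/z₀) = 31.0 × 9.8646/6.6507 = 45.9802 mph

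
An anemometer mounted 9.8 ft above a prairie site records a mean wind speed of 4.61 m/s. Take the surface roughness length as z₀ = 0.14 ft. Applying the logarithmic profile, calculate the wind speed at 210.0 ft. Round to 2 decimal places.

7.94 m/s

Log law: V(z) ∝ ln(z/z₀), so V₂/V₁ = ln(z₂/z₀) / ln(z₁/z₀).
ln(210.0/0.14) = 7.3132, ln(9.8/0.14) = 4.2485
V₂ = 4.61 × 7.3132/4.2485 = 4.61 × 1.7214 = 7.9355 m/s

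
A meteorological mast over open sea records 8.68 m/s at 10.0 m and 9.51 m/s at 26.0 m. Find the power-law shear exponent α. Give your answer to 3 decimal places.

Power law: V₂/V₁ = (z₂/z₁)^α ⇒ α = ln(V₂/V₁) / ln(z₂/z₁)
α = ln(9.51/8.68) / ln(26.0/10.0) = ln(1.0956) / ln(2.6000)
  = 0.09132 / 0.95551 = 0.09557

α ≈ 0.096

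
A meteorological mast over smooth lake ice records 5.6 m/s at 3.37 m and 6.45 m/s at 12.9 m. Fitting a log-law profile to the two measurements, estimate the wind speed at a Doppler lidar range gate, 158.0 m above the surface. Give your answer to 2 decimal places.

Log law: V ∝ ln(z/z₀). From the pair, with r = V₁/V₂ = 0.86822,
ln z₀ = (ln z₁ − r·ln z₂)/(1 − r) = (1.2149 − 0.86822×2.5572)/0.13178 = -7.6286 → z₀ = 0.0004864 m
V₃ = V₁ · ln(z₃/z₀)/ln(z₁/z₀) = 5.6 × 12.6912/8.8435 = 8.0365 m/s

8.04 m/s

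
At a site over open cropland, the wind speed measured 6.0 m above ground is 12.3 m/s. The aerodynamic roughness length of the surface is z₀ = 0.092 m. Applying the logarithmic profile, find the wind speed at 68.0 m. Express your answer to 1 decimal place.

19.4 m/s

Log law: V(z) ∝ ln(z/z₀), so V₂/V₁ = ln(z₂/z₀) / ln(z₁/z₀).
ln(68.0/0.092) = 6.6055, ln(6.0/0.092) = 4.1777
V₂ = 12.3 × 6.6055/4.1777 = 12.3 × 1.5811 = 19.4477 m/s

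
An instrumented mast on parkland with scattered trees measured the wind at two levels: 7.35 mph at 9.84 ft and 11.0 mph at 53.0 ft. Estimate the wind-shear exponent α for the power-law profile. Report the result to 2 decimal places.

α ≈ 0.24

Power law: V₂/V₁ = (z₂/z₁)^α ⇒ α = ln(V₂/V₁) / ln(z₂/z₁)
α = ln(11.0/7.35) / ln(53.0/9.84) = ln(1.4966) / ln(5.3862)
  = 0.40319 / 1.68384 = 0.23945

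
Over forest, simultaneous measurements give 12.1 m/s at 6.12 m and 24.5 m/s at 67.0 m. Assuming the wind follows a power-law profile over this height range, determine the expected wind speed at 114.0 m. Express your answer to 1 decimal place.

28.7 m/s

First find α: α = ln(V₂/V₁)/ln(z₂/z₁) = ln(24.5/12.1)/ln(67.0/6.12) = 0.70547/2.39313 = 0.2948
Extrapolate from 67.0 m to 114.0 m: V₃ = 24.5 × (114.0/67.0)^0.2948 = 24.5 × 1.1696 = 28.6558 m/s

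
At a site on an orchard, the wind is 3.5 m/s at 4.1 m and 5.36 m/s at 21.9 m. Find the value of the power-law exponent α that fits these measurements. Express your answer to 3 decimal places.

Power law: V₂/V₁ = (z₂/z₁)^α ⇒ α = ln(V₂/V₁) / ln(z₂/z₁)
α = ln(5.36/3.5) / ln(21.9/4.1) = ln(1.5314) / ln(5.3415)
  = 0.42620 / 1.67550 = 0.25437

α ≈ 0.254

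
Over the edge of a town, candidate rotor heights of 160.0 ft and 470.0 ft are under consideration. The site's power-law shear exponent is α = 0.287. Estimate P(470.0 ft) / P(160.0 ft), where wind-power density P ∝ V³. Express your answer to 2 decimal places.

Speed ratio: V_B/V_A = (z_B/z_A)^α = (470.0/160.0)^0.287 = (2.9375)^0.287 = 1.36242
Power-density ratio: P_B/P_A = (V_B/V_A)³ = (1.36242)³ = 2.52888

2.53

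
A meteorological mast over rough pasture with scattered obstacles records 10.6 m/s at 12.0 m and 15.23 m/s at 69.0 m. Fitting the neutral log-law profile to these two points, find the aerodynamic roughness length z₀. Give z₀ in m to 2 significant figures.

z₀ ≈ 0.22 m

Log law: V(z) ∝ ln(z/z₀). With r = V₁/V₂ = 10.6/15.23 = 0.69599,
r · ln(z₂/z₀) = ln(z₁/z₀) ⇒ ln z₀ = (ln z₁ − r·ln z₂)/(1 − r)
ln z₀ = (2.48491 − 0.69599×4.23411) / 0.30401 = -1.5197
z₀ = exp(-1.5197) = 0.2188 m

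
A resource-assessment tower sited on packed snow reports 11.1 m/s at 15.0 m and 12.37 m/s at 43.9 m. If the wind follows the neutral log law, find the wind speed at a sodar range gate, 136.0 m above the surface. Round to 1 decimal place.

13.7 m/s

Log law: V ∝ ln(z/z₀). From the pair, with r = V₁/V₂ = 0.89733,
ln z₀ = (ln z₁ − r·ln z₂)/(1 − r) = (2.7081 − 0.89733×3.7819)/0.10267 = -6.6777 → z₀ = 0.001259 m
V₃ = V₁ · ln(z₃/z₀)/ln(z₁/z₀) = 11.1 × 11.5903/9.3857 = 13.7073 m/s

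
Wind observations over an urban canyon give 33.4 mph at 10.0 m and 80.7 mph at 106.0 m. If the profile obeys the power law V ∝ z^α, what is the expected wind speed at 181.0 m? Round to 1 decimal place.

First find α: α = ln(V₂/V₁)/ln(z₂/z₁) = ln(80.7/33.4)/ln(106.0/10.0) = 0.88218/2.36085 = 0.3737
Extrapolate from 106.0 m to 181.0 m: V₃ = 80.7 × (181.0/106.0)^0.3737 = 80.7 × 1.2213 = 98.5609 mph

98.6 mph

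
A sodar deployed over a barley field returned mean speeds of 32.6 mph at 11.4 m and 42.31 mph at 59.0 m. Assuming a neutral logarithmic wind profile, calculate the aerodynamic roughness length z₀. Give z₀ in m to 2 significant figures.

z₀ ≈ 0.046 m

Log law: V(z) ∝ ln(z/z₀). With r = V₁/V₂ = 32.6/42.31 = 0.77050,
r · ln(z₂/z₀) = ln(z₁/z₀) ⇒ ln z₀ = (ln z₁ − r·ln z₂)/(1 − r)
ln z₀ = (2.43361 − 0.77050×4.07754) / 0.22950 = -3.0856
z₀ = exp(-3.0856) = 0.04570 m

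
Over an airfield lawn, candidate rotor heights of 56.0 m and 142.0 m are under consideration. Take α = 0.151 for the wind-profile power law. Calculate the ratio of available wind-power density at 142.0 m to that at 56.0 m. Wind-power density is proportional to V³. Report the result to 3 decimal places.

Speed ratio: V_B/V_A = (z_B/z_A)^α = (142.0/56.0)^0.151 = (2.5357)^0.151 = 1.15085
Power-density ratio: P_B/P_A = (V_B/V_A)³ = (1.15085)³ = 1.52425

1.524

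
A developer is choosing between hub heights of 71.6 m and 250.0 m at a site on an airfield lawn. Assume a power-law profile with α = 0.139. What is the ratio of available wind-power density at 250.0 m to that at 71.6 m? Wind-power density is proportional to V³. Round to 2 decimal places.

1.68

Speed ratio: V_B/V_A = (z_B/z_A)^α = (250.0/71.6)^0.139 = (3.4916)^0.139 = 1.18982
Power-density ratio: P_B/P_A = (V_B/V_A)³ = (1.18982)³ = 1.68439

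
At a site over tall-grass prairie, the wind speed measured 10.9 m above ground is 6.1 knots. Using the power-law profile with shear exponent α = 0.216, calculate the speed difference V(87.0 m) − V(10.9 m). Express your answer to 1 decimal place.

Power law: V₂ = V₁ · (z₂/z₁)^α = 6.1 × (7.9817)^0.216 = 9.5539 knots
ΔV = 9.5539 − 6.1 = 3.4539 knots

3.5 knots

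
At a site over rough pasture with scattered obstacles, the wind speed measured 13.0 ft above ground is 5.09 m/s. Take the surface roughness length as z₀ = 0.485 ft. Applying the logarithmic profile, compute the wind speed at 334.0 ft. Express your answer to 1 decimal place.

10.1 m/s

Log law: V(z) ∝ ln(z/z₀), so V₂/V₁ = ln(z₂/z₀) / ln(z₁/z₀).
ln(334.0/0.485) = 6.5347, ln(13.0/0.485) = 3.2886
V₂ = 5.09 × 6.5347/3.2886 = 5.09 × 1.9871 = 10.1144 m/s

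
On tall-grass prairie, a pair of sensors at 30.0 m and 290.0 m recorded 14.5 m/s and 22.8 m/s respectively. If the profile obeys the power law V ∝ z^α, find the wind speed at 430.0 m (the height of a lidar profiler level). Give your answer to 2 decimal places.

First find α: α = ln(V₂/V₁)/ln(z₂/z₁) = ln(22.8/14.5)/ln(290.0/30.0) = 0.45261/2.26868 = 0.1995
Extrapolate from 290.0 m to 430.0 m: V₃ = 22.8 × (430.0/290.0)^0.1995 = 22.8 × 1.0818 = 24.6640 m/s

24.66 m/s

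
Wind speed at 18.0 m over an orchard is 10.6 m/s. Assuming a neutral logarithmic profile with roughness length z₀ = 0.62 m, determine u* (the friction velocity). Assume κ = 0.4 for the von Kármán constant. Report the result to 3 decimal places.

u* ≈ 1.259 m/s

Log law: V(z) = (u*/κ) · ln(z/z₀) ⇒ u* = κ · V / ln(z/z₀)
u* = 0.4 × 10.6 / ln(18.0/0.62) = 0.4 × 10.6 / 3.3684
   = 4.2400 / 3.3684 = 1.2588 m/s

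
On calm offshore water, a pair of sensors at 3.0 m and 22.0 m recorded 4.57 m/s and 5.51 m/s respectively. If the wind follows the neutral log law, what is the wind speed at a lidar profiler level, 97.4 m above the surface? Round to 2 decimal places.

6.21 m/s

Log law: V ∝ ln(z/z₀). From the pair, with r = V₁/V₂ = 0.82940,
ln z₀ = (ln z₁ − r·ln z₂)/(1 − r) = (1.0986 − 0.82940×3.0910)/0.17060 = -8.5880 → z₀ = 0.0001863 m
V₃ = V₁ · ln(z₃/z₀)/ln(z₁/z₀) = 4.57 × 13.1668/9.6866 = 6.2119 m/s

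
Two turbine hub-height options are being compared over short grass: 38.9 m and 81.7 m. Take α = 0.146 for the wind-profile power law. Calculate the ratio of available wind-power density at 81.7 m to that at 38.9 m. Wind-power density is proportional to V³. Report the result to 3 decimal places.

Speed ratio: V_B/V_A = (z_B/z_A)^α = (81.7/38.9)^0.146 = (2.1003)^0.146 = 1.11443
Power-density ratio: P_B/P_A = (V_B/V_A)³ = (1.11443)³ = 1.38406

1.384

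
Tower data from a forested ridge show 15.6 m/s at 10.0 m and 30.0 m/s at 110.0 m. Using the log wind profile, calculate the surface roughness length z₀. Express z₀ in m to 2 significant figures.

z₀ ≈ 0.74 m

Log law: V(z) ∝ ln(z/z₀). With r = V₁/V₂ = 15.6/30.0 = 0.52000,
r · ln(z₂/z₀) = ln(z₁/z₀) ⇒ ln z₀ = (ln z₁ − r·ln z₂)/(1 − r)
ln z₀ = (2.30259 − 0.52000×4.70048) / 0.48000 = -0.2951
z₀ = exp(-0.2951) = 0.7444 m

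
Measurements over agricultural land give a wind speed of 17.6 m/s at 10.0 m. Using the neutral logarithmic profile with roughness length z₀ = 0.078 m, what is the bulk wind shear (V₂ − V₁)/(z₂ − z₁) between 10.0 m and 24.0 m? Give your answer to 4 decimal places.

0.2268 m/s/m

Log law: V₂ = V₁ · ln(z₂/z₀)/ln(z₁/z₀) = 17.6 × 5.7291/4.8536 = 20.7746 m/s
ΔV/Δz = (20.7746 − 17.6)/(24.0 − 10.0) = 3.1746/14.0000 = 0.22676 m/s/m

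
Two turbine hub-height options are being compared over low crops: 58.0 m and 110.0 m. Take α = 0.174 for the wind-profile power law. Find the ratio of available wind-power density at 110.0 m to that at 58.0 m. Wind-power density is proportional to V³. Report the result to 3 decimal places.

Speed ratio: V_B/V_A = (z_B/z_A)^α = (110.0/58.0)^0.174 = (1.8966)^0.174 = 1.11780
Power-density ratio: P_B/P_A = (V_B/V_A)³ = (1.11780)³ = 1.39668

1.397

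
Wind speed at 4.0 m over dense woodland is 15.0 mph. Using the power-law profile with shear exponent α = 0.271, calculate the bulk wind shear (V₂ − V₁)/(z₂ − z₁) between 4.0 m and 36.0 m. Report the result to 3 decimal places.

0.381 mph/m

Power law: V₂ = V₁ · (z₂/z₁)^α = 15.0 × (9.0000)^0.271 = 27.2076 mph
ΔV/Δz = (27.2076 − 15.0)/(36.0 − 4.0) = 12.2076/32.0000 = 0.38149 mph/m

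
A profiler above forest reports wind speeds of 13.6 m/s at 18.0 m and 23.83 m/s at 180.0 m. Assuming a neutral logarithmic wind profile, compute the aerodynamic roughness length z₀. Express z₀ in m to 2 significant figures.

Log law: V(z) ∝ ln(z/z₀). With r = V₁/V₂ = 13.6/23.83 = 0.57071,
r · ln(z₂/z₀) = ln(z₁/z₀) ⇒ ln z₀ = (ln z₁ − r·ln z₂)/(1 − r)
ln z₀ = (2.89037 − 0.57071×5.19296) / 0.42929 = -0.1707
z₀ = exp(-0.1707) = 0.8430 m

z₀ ≈ 0.84 m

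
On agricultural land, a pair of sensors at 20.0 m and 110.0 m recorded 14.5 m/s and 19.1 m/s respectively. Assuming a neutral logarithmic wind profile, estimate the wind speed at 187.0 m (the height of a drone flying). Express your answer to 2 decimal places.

20.53 m/s

Log law: V ∝ ln(z/z₀). From the pair, with r = V₁/V₂ = 0.75916,
ln z₀ = (ln z₁ − r·ln z₂)/(1 − r) = (2.9957 − 0.75916×4.7005)/0.24084 = -2.3779 → z₀ = 0.09274 m
V₃ = V₁ · ln(z₃/z₀)/ln(z₁/z₀) = 14.5 × 7.6090/5.3737 = 20.5318 m/s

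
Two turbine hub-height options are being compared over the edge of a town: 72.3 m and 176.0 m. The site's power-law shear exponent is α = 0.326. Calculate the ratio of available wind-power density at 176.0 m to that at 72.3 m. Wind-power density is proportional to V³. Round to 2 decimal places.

Speed ratio: V_B/V_A = (z_B/z_A)^α = (176.0/72.3)^0.326 = (2.4343)^0.326 = 1.33647
Power-density ratio: P_B/P_A = (V_B/V_A)³ = (1.33647)³ = 2.38712

2.39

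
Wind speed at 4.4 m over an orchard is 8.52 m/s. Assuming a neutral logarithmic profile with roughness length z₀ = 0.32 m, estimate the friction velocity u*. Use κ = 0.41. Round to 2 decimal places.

Log law: V(z) = (u*/κ) · ln(z/z₀) ⇒ u* = κ · V / ln(z/z₀)
u* = 0.41 × 8.52 / ln(4.4/0.32) = 0.41 × 8.52 / 2.6210
   = 3.4932 / 2.6210 = 1.3328 m/s

u* ≈ 1.33 m/s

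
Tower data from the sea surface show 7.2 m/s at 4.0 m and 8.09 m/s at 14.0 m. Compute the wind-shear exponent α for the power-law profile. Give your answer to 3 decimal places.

Power law: V₂/V₁ = (z₂/z₁)^α ⇒ α = ln(V₂/V₁) / ln(z₂/z₁)
α = ln(8.09/7.2) / ln(14.0/4.0) = ln(1.1236) / ln(3.5000)
  = 0.11655 / 1.25276 = 0.09303

α ≈ 0.093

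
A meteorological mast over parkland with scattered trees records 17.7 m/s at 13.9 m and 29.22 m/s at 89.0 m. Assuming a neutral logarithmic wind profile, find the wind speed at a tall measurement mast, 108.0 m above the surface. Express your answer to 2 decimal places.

30.42 m/s

Log law: V ∝ ln(z/z₀). From the pair, with r = V₁/V₂ = 0.60575,
ln z₀ = (ln z₁ − r·ln z₂)/(1 − r) = (2.6319 − 0.60575×4.4886)/0.39425 = -0.2209 → z₀ = 0.8018 m
V₃ = V₁ · ln(z₃/z₀)/ln(z₁/z₀) = 17.7 × 4.9031/2.8528 = 30.4205 m/s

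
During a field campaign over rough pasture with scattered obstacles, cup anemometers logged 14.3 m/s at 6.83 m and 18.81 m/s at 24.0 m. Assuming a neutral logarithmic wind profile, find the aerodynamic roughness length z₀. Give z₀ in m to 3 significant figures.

z₀ ≈ 0.127 m

Log law: V(z) ∝ ln(z/z₀). With r = V₁/V₂ = 14.3/18.81 = 0.76023,
r · ln(z₂/z₀) = ln(z₁/z₀) ⇒ ln z₀ = (ln z₁ − r·ln z₂)/(1 − r)
ln z₀ = (1.92132 − 0.76023×3.17805) / 0.23977 = -2.0634
z₀ = exp(-2.0634) = 0.1270 m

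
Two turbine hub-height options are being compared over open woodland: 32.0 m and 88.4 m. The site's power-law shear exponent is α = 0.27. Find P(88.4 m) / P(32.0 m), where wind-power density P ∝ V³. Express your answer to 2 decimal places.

Speed ratio: V_B/V_A = (z_B/z_A)^α = (88.4/32.0)^0.27 = (2.7625)^0.27 = 1.31568
Power-density ratio: P_B/P_A = (V_B/V_A)³ = (1.31568)³ = 2.27748

2.28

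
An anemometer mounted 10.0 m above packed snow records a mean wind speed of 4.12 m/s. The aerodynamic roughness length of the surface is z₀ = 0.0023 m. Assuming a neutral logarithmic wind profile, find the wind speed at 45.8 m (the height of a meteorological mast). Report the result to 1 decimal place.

4.9 m/s

Log law: V(z) ∝ ln(z/z₀), so V₂/V₁ = ln(z₂/z₀) / ln(z₁/z₀).
ln(45.8/0.0023) = 9.8991, ln(10.0/0.0023) = 8.3774
V₂ = 4.12 × 9.8991/8.3774 = 4.12 × 1.1816 = 4.8684 m/s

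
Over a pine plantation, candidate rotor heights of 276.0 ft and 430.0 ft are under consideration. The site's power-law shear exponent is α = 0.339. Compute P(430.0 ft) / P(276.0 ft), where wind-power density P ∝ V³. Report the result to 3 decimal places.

Speed ratio: V_B/V_A = (z_B/z_A)^α = (430.0/276.0)^0.339 = (1.5580)^0.339 = 1.16219
Power-density ratio: P_B/P_A = (V_B/V_A)³ = (1.16219)³ = 1.56976

1.570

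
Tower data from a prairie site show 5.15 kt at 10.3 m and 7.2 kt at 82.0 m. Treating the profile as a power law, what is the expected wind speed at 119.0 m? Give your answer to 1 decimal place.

7.6 kt

First find α: α = ln(V₂/V₁)/ln(z₂/z₁) = ln(7.2/5.15)/ln(82.0/10.3) = 0.33508/2.07458 = 0.1615
Extrapolate from 82.0 m to 119.0 m: V₃ = 7.2 × (119.0/82.0)^0.1615 = 7.2 × 1.0620 = 7.6464 kt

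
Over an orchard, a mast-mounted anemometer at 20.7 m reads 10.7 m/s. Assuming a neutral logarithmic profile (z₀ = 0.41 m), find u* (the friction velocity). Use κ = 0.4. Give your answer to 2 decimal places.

Log law: V(z) = (u*/κ) · ln(z/z₀) ⇒ u* = κ · V / ln(z/z₀)
u* = 0.4 × 10.7 / ln(20.7/0.41) = 0.4 × 10.7 / 3.9217
   = 4.2800 / 3.9217 = 1.0914 m/s

u* ≈ 1.09 m/s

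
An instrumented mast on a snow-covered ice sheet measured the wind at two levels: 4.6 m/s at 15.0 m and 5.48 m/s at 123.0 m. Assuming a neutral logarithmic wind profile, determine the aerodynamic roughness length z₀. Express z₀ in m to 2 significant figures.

Log law: V(z) ∝ ln(z/z₀). With r = V₁/V₂ = 4.6/5.48 = 0.83942,
r · ln(z₂/z₀) = ln(z₁/z₀) ⇒ ln z₀ = (ln z₁ − r·ln z₂)/(1 − r)
ln z₀ = (2.70805 − 0.83942×4.81218) / 0.16058 = -8.2908
z₀ = exp(-8.2908) = 0.0002508 m

z₀ ≈ 0.00025 m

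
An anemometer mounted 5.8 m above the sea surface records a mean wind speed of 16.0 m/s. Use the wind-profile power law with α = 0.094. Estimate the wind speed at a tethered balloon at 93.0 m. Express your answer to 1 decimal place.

20.8 m/s

Power-law profile: V₂ = V₁ · (z₂/z₁)^α
V₂ = 16.0 × (93.0/5.8)^0.094 = 16.0 × (16.0345)^0.094
    = 16.0 × 1.2980 = 20.7680 m/s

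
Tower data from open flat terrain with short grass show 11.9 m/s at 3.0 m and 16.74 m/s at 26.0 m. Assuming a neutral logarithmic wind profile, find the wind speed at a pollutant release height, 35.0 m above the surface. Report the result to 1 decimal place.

Log law: V ∝ ln(z/z₀). From the pair, with r = V₁/V₂ = 0.71087,
ln z₀ = (ln z₁ − r·ln z₂)/(1 − r) = (1.0986 − 0.71087×3.2581)/0.28913 = -4.2109 → z₀ = 0.01483 m
V₃ = V₁ · ln(z₃/z₀)/ln(z₁/z₀) = 11.9 × 7.7662/5.3095 = 17.4062 m/s

17.4 m/s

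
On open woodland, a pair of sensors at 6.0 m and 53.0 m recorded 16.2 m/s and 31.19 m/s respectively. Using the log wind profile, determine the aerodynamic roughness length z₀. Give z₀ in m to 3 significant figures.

z₀ ≈ 0.570 m

Log law: V(z) ∝ ln(z/z₀). With r = V₁/V₂ = 16.2/31.19 = 0.51940,
r · ln(z₂/z₀) = ln(z₁/z₀) ⇒ ln z₀ = (ln z₁ − r·ln z₂)/(1 − r)
ln z₀ = (1.79176 − 0.51940×3.97029) / 0.48060 = -0.5626
z₀ = exp(-0.5626) = 0.5697 m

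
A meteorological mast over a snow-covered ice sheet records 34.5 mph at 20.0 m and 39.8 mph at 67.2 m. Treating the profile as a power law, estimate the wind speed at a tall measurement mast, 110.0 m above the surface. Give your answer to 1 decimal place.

First find α: α = ln(V₂/V₁)/ln(z₂/z₁) = ln(39.8/34.5)/ln(67.2/20.0) = 0.14291/1.21194 = 0.1179
Extrapolate from 67.2 m to 110.0 m: V₃ = 39.8 × (110.0/67.2)^0.1179 = 39.8 × 1.0598 = 42.1813 mph

42.2 mph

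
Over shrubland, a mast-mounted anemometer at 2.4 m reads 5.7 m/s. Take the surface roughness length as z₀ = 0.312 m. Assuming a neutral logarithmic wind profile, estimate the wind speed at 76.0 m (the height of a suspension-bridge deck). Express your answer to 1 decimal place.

15.4 m/s

Log law: V(z) ∝ ln(z/z₀), so V₂/V₁ = ln(z₂/z₀) / ln(z₁/z₀).
ln(76.0/0.312) = 5.4955, ln(2.4/0.312) = 2.0402
V₂ = 5.7 × 5.4955/2.0402 = 5.7 × 2.6936 = 15.3534 m/s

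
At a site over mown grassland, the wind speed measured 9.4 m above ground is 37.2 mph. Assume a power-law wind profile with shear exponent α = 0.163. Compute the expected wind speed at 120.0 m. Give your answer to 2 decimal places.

56.34 mph

Power-law profile: V₂ = V₁ · (z₂/z₁)^α
V₂ = 37.2 × (120.0/9.4)^0.163 = 37.2 × (12.7660)^0.163
    = 37.2 × 1.5146 = 56.3417 mph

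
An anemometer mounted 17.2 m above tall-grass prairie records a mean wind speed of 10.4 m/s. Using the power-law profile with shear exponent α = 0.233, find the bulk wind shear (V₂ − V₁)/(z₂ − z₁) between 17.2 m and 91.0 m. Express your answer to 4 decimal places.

0.0668 m/s/m

Power law: V₂ = V₁ · (z₂/z₁)^α = 10.4 × (5.2907)^0.233 = 15.3325 m/s
ΔV/Δz = (15.3325 − 10.4)/(91.0 − 17.2) = 4.9325/73.8000 = 0.06684 m/s/m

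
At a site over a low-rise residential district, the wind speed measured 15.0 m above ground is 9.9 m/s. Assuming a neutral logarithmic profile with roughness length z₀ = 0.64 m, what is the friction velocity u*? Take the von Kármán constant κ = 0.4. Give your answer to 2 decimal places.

Log law: V(z) = (u*/κ) · ln(z/z₀) ⇒ u* = κ · V / ln(z/z₀)
u* = 0.4 × 9.9 / ln(15.0/0.64) = 0.4 × 9.9 / 3.1543
   = 3.9600 / 3.1543 = 1.2554 m/s

u* ≈ 1.26 m/s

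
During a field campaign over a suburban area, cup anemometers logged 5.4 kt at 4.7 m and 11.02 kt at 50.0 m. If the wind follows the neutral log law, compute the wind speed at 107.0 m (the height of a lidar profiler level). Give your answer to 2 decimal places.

12.83 kt

Log law: V ∝ ln(z/z₀). From the pair, with r = V₁/V₂ = 0.49002,
ln z₀ = (ln z₁ − r·ln z₂)/(1 − r) = (1.5476 − 0.49002×3.9120)/0.50998 = -0.7243 → z₀ = 0.4846 m
V₃ = V₁ · ln(z₃/z₀)/ln(z₁/z₀) = 5.4 × 5.3972/2.2719 = 12.8283 kt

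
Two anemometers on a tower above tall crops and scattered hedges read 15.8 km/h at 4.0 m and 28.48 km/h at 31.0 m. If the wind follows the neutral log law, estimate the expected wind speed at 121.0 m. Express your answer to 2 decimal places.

Log law: V ∝ ln(z/z₀). From the pair, with r = V₁/V₂ = 0.55478,
ln z₀ = (ln z₁ − r·ln z₂)/(1 − r) = (1.3863 − 0.55478×3.4340)/0.44522 = -1.1652 → z₀ = 0.3118 m
V₃ = V₁ · ln(z₃/z₀)/ln(z₁/z₀) = 15.8 × 5.9610/2.5515 = 36.9127 km/h

36.91 km/h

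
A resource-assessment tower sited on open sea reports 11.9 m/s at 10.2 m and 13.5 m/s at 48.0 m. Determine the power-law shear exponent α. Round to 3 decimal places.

α ≈ 0.081

Power law: V₂/V₁ = (z₂/z₁)^α ⇒ α = ln(V₂/V₁) / ln(z₂/z₁)
α = ln(13.5/11.9) / ln(48.0/10.2) = ln(1.1345) / ln(4.7059)
  = 0.12615 / 1.54881 = 0.08145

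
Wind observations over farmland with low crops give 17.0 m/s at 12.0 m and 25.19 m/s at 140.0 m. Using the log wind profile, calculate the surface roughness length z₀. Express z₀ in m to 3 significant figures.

Log law: V(z) ∝ ln(z/z₀). With r = V₁/V₂ = 17.0/25.19 = 0.67487,
r · ln(z₂/z₀) = ln(z₁/z₀) ⇒ ln z₀ = (ln z₁ − r·ln z₂)/(1 − r)
ln z₀ = (2.48491 − 0.67487×4.94164) / 0.32513 = -2.6145
z₀ = exp(-2.6145) = 0.07320 m

z₀ ≈ 0.0732 m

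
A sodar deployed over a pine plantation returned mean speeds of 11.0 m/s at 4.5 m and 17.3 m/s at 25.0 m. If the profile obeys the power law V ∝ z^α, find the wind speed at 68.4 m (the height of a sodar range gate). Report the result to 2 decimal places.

First find α: α = ln(V₂/V₁)/ln(z₂/z₁) = ln(17.3/11.0)/ln(25.0/4.5) = 0.45281/1.71480 = 0.2641
Extrapolate from 25.0 m to 68.4 m: V₃ = 17.3 × (68.4/25.0)^0.2641 = 17.3 × 1.3044 = 22.5669 m/s

22.57 m/s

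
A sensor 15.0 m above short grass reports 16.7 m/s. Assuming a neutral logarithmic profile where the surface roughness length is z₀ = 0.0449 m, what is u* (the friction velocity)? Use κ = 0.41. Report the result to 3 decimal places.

u* ≈ 1.178 m/s

Log law: V(z) = (u*/κ) · ln(z/z₀) ⇒ u* = κ · V / ln(z/z₀)
u* = 0.41 × 16.7 / ln(15.0/0.0449) = 0.41 × 16.7 / 5.8114
   = 6.8470 / 5.8114 = 1.1782 m/s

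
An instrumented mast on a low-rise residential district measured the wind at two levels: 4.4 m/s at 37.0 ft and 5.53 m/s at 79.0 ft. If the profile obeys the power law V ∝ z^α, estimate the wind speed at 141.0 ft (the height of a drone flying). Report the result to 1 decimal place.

First find α: α = ln(V₂/V₁)/ln(z₂/z₁) = ln(5.53/4.4)/ln(79.0/37.0) = 0.22858/0.75853 = 0.3014
Extrapolate from 79.0 ft to 141.0 ft: V₃ = 5.53 × (141.0/79.0)^0.3014 = 5.53 × 1.1907 = 6.5848 m/s

6.6 m/s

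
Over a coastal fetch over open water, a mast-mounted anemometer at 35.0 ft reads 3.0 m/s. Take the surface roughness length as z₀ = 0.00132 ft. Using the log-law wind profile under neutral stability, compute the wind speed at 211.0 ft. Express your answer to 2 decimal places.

Log law: V(z) ∝ ln(z/z₀), so V₂/V₁ = ln(z₂/z₀) / ln(z₁/z₀).
ln(211.0/0.00132) = 11.9820, ln(35.0/0.00132) = 10.1855
V₂ = 3.0 × 11.9820/10.1855 = 3.0 × 1.1764 = 3.5291 m/s

3.53 m/s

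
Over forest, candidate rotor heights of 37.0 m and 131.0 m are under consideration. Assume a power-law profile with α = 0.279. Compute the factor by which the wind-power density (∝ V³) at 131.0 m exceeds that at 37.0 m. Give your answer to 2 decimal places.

2.88

Speed ratio: V_B/V_A = (z_B/z_A)^α = (131.0/37.0)^0.279 = (3.5405)^0.279 = 1.42295
Power-density ratio: P_B/P_A = (V_B/V_A)³ = (1.42295)³ = 2.88119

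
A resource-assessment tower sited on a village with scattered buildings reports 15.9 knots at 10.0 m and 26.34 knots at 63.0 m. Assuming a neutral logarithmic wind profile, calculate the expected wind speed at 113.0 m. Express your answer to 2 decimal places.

29.65 knots

Log law: V ∝ ln(z/z₀). From the pair, with r = V₁/V₂ = 0.60364,
ln z₀ = (ln z₁ − r·ln z₂)/(1 − r) = (2.3026 − 0.60364×4.1431)/0.39636 = -0.5006 → z₀ = 0.6062 m
V₃ = V₁ · ln(z₃/z₀)/ln(z₁/z₀) = 15.9 × 5.2279/2.8031 = 29.6540 knots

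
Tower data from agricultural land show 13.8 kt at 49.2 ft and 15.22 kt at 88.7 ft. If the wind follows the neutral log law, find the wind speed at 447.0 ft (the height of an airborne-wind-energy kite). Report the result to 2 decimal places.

19.12 kt

Log law: V ∝ ln(z/z₀). From the pair, with r = V₁/V₂ = 0.90670,
ln z₀ = (ln z₁ − r·ln z₂)/(1 − r) = (3.8959 − 0.90670×4.4853)/0.09330 = -1.8318 → z₀ = 0.1601 ft
V₃ = V₁ · ln(z₃/z₀)/ln(z₁/z₀) = 13.8 × 7.9343/5.7276 = 19.1167 kt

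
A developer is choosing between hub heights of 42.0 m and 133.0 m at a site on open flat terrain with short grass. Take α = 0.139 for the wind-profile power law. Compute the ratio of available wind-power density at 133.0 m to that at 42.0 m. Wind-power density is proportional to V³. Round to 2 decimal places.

Speed ratio: V_B/V_A = (z_B/z_A)^α = (133.0/42.0)^0.139 = (3.1667)^0.139 = 1.17377
Power-density ratio: P_B/P_A = (V_B/V_A)³ = (1.17377)³ = 1.61715

1.62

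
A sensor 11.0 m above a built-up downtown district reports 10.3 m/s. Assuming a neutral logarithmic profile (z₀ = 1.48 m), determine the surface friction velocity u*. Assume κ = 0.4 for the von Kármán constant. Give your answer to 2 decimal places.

Log law: V(z) = (u*/κ) · ln(z/z₀) ⇒ u* = κ · V / ln(z/z₀)
u* = 0.4 × 10.3 / ln(11.0/1.48) = 0.4 × 10.3 / 2.0059
   = 4.1200 / 2.0059 = 2.0540 m/s

u* ≈ 2.05 m/s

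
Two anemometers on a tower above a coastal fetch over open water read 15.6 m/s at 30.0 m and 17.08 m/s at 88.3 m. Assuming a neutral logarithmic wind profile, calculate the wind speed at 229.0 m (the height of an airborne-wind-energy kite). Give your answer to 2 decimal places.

18.39 m/s

Log law: V ∝ ln(z/z₀). From the pair, with r = V₁/V₂ = 0.91335,
ln z₀ = (ln z₁ − r·ln z₂)/(1 − r) = (3.4012 − 0.91335×4.4807)/0.08665 = -7.9778 → z₀ = 0.0003430 m
V₃ = V₁ · ln(z₃/z₀)/ln(z₁/z₀) = 15.6 × 13.4115/11.3790 = 18.3865 m/s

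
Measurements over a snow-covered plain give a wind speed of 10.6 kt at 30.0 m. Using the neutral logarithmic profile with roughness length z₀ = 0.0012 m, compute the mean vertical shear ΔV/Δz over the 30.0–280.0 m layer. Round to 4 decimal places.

Log law: V₂ = V₁ · ln(z₂/z₀)/ln(z₁/z₀) = 10.6 × 12.3602/10.1266 = 12.9380 kt
ΔV/Δz = (12.9380 − 10.6)/(280.0 − 30.0) = 2.3380/250.0000 = 0.00935 kt/m

0.0094 kt/m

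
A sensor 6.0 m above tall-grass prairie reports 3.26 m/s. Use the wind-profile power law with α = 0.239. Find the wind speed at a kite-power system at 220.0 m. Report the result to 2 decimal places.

7.71 m/s

Power-law profile: V₂ = V₁ · (z₂/z₁)^α
V₂ = 3.26 × (220.0/6.0)^0.239 = 3.26 × (36.6667)^0.239
    = 3.26 × 2.3652 = 7.7104 m/s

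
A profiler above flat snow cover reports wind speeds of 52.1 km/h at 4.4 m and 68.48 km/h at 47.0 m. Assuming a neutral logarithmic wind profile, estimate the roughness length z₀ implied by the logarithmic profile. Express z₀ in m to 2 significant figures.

Log law: V(z) ∝ ln(z/z₀). With r = V₁/V₂ = 52.1/68.48 = 0.76081,
r · ln(z₂/z₀) = ln(z₁/z₀) ⇒ ln z₀ = (ln z₁ − r·ln z₂)/(1 − r)
ln z₀ = (1.48160 − 0.76081×3.85015) / 0.23919 = -6.0520
z₀ = exp(-6.0520) = 0.002353 m

z₀ ≈ 0.0024 m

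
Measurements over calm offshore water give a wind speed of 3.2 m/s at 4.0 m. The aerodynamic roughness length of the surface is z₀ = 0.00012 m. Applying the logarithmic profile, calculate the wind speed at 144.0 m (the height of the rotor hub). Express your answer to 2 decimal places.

4.30 m/s

Log law: V(z) ∝ ln(z/z₀), so V₂/V₁ = ln(z₂/z₀) / ln(z₁/z₀).
ln(144.0/0.00012) = 13.9978, ln(4.0/0.00012) = 10.4143
V₂ = 3.2 × 13.9978/10.4143 = 3.2 × 1.3441 = 4.3011 m/s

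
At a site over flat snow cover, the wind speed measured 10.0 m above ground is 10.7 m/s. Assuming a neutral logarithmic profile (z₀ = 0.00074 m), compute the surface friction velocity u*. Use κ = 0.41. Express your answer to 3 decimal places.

u* ≈ 0.461 m/s

Log law: V(z) = (u*/κ) · ln(z/z₀) ⇒ u* = κ · V / ln(z/z₀)
u* = 0.41 × 10.7 / ln(10.0/0.00074) = 0.41 × 10.7 / 9.5114
   = 4.3870 / 9.5114 = 0.4612 m/s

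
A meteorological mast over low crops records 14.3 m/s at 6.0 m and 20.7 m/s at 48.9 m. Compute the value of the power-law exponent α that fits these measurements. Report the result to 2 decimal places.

Power law: V₂/V₁ = (z₂/z₁)^α ⇒ α = ln(V₂/V₁) / ln(z₂/z₁)
α = ln(20.7/14.3) / ln(48.9/6.0) = ln(1.4476) / ln(8.1500)
  = 0.36987 / 2.09802 = 0.17630

α ≈ 0.18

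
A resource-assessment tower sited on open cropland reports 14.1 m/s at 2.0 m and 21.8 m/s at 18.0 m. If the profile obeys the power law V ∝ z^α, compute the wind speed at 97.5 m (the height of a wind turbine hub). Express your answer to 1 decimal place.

30.5 m/s

First find α: α = ln(V₂/V₁)/ln(z₂/z₁) = ln(21.8/14.1)/ln(18.0/2.0) = 0.43574/2.19722 = 0.1983
Extrapolate from 18.0 m to 97.5 m: V₃ = 21.8 × (97.5/18.0)^0.1983 = 21.8 × 1.3980 = 30.4764 m/s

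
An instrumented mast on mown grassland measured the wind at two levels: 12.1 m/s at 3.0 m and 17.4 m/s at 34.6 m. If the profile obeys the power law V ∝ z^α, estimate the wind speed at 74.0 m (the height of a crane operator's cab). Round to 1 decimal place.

First find α: α = ln(V₂/V₁)/ln(z₂/z₁) = ln(17.4/12.1)/ln(34.6/3.0) = 0.36326/2.44524 = 0.1486
Extrapolate from 34.6 m to 74.0 m: V₃ = 17.4 × (74.0/34.6)^0.1486 = 17.4 × 1.1196 = 19.4804 m/s

19.5 m/s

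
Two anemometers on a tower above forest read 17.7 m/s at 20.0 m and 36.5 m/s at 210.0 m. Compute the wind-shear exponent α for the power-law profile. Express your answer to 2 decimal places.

α ≈ 0.31

Power law: V₂/V₁ = (z₂/z₁)^α ⇒ α = ln(V₂/V₁) / ln(z₂/z₁)
α = ln(36.5/17.7) / ln(210.0/20.0) = ln(2.0621) / ln(10.5000)
  = 0.72375 / 2.35138 = 0.30780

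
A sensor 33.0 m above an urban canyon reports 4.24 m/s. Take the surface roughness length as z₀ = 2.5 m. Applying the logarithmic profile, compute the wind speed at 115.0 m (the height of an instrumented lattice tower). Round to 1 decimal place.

6.3 m/s

Log law: V(z) ∝ ln(z/z₀), so V₂/V₁ = ln(z₂/z₀) / ln(z₁/z₀).
ln(115.0/2.5) = 3.8286, ln(33.0/2.5) = 2.5802
V₂ = 4.24 × 3.8286/2.5802 = 4.24 × 1.4838 = 6.2915 m/s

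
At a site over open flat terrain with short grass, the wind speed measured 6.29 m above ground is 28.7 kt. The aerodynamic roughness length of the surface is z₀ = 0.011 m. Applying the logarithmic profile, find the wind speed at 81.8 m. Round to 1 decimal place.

40.3 kt

Log law: V(z) ∝ ln(z/z₀), so V₂/V₁ = ln(z₂/z₀) / ln(z₁/z₀).
ln(81.8/0.011) = 8.9141, ln(6.29/0.011) = 6.3488
V₂ = 28.7 × 8.9141/6.3488 = 28.7 × 1.4041 = 40.2966 kt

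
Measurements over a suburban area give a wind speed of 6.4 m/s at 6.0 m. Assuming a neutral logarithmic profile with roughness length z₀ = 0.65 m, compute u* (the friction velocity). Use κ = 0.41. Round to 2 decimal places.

Log law: V(z) = (u*/κ) · ln(z/z₀) ⇒ u* = κ · V / ln(z/z₀)
u* = 0.41 × 6.4 / ln(6.0/0.65) = 0.41 × 6.4 / 2.2225
   = 2.6240 / 2.2225 = 1.1806 m/s

u* ≈ 1.18 m/s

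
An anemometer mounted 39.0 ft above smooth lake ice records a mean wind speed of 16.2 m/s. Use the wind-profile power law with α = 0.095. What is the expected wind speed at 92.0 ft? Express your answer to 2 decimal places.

Power-law profile: V₂ = V₁ · (z₂/z₁)^α
V₂ = 16.2 × (92.0/39.0)^0.095 = 16.2 × (2.3590)^0.095
    = 16.2 × 1.0849 = 17.5761 m/s

17.58 m/s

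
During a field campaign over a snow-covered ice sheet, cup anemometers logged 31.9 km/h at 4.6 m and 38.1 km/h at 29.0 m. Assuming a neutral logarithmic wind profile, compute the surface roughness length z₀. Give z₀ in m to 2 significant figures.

z₀ ≈ 0.00035 m

Log law: V(z) ∝ ln(z/z₀). With r = V₁/V₂ = 31.9/38.1 = 0.83727,
r · ln(z₂/z₀) = ln(z₁/z₀) ⇒ ln z₀ = (ln z₁ − r·ln z₂)/(1 − r)
ln z₀ = (1.52606 − 0.83727×3.36730) / 0.16273 = -7.9474
z₀ = exp(-7.9474) = 0.0003536 m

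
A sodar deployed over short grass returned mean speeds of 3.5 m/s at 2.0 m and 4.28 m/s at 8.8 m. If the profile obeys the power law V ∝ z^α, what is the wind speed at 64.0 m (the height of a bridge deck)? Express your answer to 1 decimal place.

5.6 m/s

First find α: α = ln(V₂/V₁)/ln(z₂/z₁) = ln(4.28/3.5)/ln(8.8/2.0) = 0.20119/1.48160 = 0.1358
Extrapolate from 8.8 m to 64.0 m: V₃ = 4.28 × (64.0/8.8)^0.1358 = 4.28 × 1.3092 = 5.6034 m/s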